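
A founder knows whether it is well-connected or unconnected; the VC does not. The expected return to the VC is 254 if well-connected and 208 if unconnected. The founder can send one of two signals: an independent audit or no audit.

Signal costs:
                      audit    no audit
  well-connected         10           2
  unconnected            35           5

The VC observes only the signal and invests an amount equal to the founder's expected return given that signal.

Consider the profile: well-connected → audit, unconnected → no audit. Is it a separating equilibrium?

No

Under separation the VC infers type exactly: audit → well-connected (pays 254), no audit → unconnected (pays 208).
Well-connected: audit gives 254 − 10 = 244; no audit gives 208 − 2 = 206. No deviation. ✓
Unconnected: no audit gives 208 − 5 = 203; audit gives 254 − 35 = 219. Would deviate. ✗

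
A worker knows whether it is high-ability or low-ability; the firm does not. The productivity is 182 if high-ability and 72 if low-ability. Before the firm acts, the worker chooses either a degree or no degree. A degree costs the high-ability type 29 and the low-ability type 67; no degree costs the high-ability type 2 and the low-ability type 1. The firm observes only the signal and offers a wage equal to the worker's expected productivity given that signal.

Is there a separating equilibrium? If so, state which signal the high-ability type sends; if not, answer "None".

None

Try high-ability → degree, low-ability → no degree:
  Under separation the firm infers type exactly: degree → high-ability (pays 182), no degree → low-ability (pays 72).
  High-ability: degree gives 182 − 29 = 153; no degree gives 72 − 2 = 70. No deviation. ✓
  Low-ability: no degree gives 72 − 1 = 71; degree gives 182 − 67 = 115. Would deviate. ✗
Try high-ability → no degree, low-ability → degree:
  Under separation the firm infers type exactly: no degree → high-ability (pays 182), degree → low-ability (pays 72).
  High-ability: no degree gives 182 − 2 = 180; degree gives 72 − 29 = 43. No deviation. ✓
  Low-ability: degree gives 72 − 67 = 5; no degree gives 182 − 1 = 181. Would deviate. ✗
Neither assignment is incentive-compatible.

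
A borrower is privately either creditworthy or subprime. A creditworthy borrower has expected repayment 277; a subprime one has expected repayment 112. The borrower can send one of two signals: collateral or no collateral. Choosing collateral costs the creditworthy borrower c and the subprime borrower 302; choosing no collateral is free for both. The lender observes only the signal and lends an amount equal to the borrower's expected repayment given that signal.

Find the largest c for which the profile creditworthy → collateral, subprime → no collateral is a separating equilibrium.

Under separation: collateral → creditworthy (pays 277); no collateral → subprime (pays 112).
Subprime: 112 − 0 = 112 ≥ 277 − 302 = -25. Holds regardless of c. ✓
Creditworthy: 277 − c ≥ 112 − 0, so c ≤ 277 − 112 = 165.

165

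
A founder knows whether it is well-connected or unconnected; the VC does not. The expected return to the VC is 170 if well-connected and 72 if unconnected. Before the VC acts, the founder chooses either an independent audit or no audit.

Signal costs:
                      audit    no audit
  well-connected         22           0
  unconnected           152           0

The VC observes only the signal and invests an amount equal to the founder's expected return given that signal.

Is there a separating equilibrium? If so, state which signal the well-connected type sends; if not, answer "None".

Try well-connected → audit, unconnected → no audit:
  Under separation the VC infers type exactly: audit → well-connected (pays 170), no audit → unconnected (pays 72).
  Well-connected: audit gives 170 − 22 = 148; no audit gives 72 − 0 = 72. No deviation. ✓
  Unconnected: no audit gives 72 − 0 = 72; audit gives 170 − 152 = 18. No deviation. ✓
Both hold — the well-connected type sends audit.

audit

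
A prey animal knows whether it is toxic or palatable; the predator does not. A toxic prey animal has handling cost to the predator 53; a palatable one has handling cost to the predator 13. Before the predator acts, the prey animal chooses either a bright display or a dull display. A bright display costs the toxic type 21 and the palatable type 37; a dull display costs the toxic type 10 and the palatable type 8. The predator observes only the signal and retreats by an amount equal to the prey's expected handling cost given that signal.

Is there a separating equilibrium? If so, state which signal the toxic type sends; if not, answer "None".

None

Try toxic → bright display, palatable → dull display:
  Under separation the predator infers type exactly: bright display → toxic (pays 53), dull display → palatable (pays 13).
  Toxic: bright display gives 53 − 21 = 32; dull display gives 13 − 10 = 3. No deviation. ✓
  Palatable: dull display gives 13 − 8 = 5; bright display gives 53 − 37 = 16. Would deviate. ✗
Try toxic → dull display, palatable → bright display:
  Under separation the predator infers type exactly: dull display → toxic (pays 53), bright display → palatable (pays 13).
  Toxic: dull display gives 53 − 10 = 43; bright display gives 13 − 21 = -8. No deviation. ✓
  Palatable: bright display gives 13 − 37 = -24; dull display gives 53 − 8 = 45. Would deviate. ✗
Neither assignment is incentive-compatible.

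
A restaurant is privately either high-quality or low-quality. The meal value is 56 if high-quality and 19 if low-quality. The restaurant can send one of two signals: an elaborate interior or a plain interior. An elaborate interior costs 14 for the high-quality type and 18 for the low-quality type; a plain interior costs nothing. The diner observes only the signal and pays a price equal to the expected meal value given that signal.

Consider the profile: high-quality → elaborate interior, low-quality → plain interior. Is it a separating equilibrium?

Under separation the diner infers type exactly: elaborate interior → high-quality (pays 56), plain interior → low-quality (pays 19).
High-quality: elaborate interior gives 56 − 14 = 42; plain interior gives 19 − 0 = 19. No deviation. ✓
Low-quality: plain interior gives 19 − 0 = 19; elaborate interior gives 56 − 18 = 38. Would deviate. ✗

No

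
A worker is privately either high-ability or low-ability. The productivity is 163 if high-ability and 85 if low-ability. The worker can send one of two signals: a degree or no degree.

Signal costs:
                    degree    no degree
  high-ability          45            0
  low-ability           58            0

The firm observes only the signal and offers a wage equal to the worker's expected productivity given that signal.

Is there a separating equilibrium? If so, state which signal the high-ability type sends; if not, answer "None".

None

Try high-ability → degree, low-ability → no degree:
  If types separate, degree earns payment 163 and no degree earns 85.
  High-ability: degree gives 163 − 45 = 118; no degree gives 85 − 0 = 85. No deviation. ✓
  Low-ability: no degree gives 85 − 0 = 85; degree gives 163 − 58 = 105. Would deviate. ✗
Try high-ability → no degree, low-ability → degree:
  If types separate, no degree earns payment 163 and degree earns 85.
  High-ability: no degree gives 163 − 0 = 163; degree gives 85 − 45 = 40. No deviation. ✓
  Low-ability: degree gives 85 − 58 = 27; no degree gives 163 − 0 = 163. Would deviate. ✗
Neither assignment is incentive-compatible.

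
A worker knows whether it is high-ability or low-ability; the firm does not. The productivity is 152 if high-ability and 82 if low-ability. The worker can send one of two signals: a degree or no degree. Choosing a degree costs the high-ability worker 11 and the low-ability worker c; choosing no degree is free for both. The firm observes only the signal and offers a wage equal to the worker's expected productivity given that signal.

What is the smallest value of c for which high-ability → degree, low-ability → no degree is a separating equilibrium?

70

Under separation: degree → high-ability (pays 152); no degree → low-ability (pays 82).
High-ability: 152 − 11 = 141 ≥ 82 − 0 = 82. Holds regardless of c. ✓
Low-ability: 82 − 0 ≥ 152 − c, so c ≥ 152 − 82 = 70.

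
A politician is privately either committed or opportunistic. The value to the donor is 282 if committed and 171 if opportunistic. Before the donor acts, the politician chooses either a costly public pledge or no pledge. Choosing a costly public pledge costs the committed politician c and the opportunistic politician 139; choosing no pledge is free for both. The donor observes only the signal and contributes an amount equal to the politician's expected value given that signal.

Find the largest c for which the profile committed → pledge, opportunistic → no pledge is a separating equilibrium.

Under separation: pledge → committed (pays 282); no pledge → opportunistic (pays 171).
Opportunistic: 171 − 0 = 171 ≥ 282 − 139 = 143. Holds regardless of c. ✓
Committed: 282 − c ≥ 171 − 0, so c ≤ 282 − 171 = 111.

111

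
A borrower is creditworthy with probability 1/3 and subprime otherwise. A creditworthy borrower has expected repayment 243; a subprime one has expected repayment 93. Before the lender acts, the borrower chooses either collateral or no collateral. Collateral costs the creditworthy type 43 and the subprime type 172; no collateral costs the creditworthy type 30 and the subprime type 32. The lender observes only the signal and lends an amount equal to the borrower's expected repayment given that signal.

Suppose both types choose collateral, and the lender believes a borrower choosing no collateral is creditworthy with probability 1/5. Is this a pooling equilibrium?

No

At the pooled signal (collateral) the lender holds the prior 1/3 and pays 1/3·243 + 2/3·93 = 143. Off-path (no collateral) belief 1/5 gives 1/5·243 + 4/5·93 = 123.
Creditworthy: collateral gives 143 − 43 = 100; no collateral gives 123 − 30 = 93. Stays. ✓
Subprime: collateral gives 143 − 172 = -29; no collateral gives 123 − 32 = 91. Deviates. ✗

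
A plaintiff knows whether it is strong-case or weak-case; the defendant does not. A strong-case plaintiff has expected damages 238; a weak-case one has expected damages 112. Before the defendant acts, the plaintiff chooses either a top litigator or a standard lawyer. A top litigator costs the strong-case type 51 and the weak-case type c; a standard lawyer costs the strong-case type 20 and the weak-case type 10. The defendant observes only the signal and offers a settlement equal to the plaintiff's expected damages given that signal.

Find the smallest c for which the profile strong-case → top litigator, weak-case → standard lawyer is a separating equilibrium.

136

Under separation: top litigator → strong-case (pays 238); standard lawyer → weak-case (pays 112).
Strong-case: 238 − 51 = 187 ≥ 112 − 20 = 92. Holds regardless of c. ✓
Weak-case: 112 − 10 ≥ 238 − c, so c ≥ 238 − 102 = 136.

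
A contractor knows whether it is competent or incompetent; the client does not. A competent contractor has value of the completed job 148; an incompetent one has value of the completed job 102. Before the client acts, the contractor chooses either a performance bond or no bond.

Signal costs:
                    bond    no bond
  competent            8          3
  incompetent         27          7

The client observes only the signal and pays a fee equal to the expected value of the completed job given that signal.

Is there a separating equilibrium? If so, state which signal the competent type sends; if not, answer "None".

None

Try competent → bond, incompetent → no bond:
  If types separate, bond earns payment 148 and no bond earns 102.
  Competent: bond gives 148 − 8 = 140; no bond gives 102 − 3 = 99. No deviation. ✓
  Incompetent: no bond gives 102 − 7 = 95; bond gives 148 − 27 = 121. Would deviate. ✗
Try competent → no bond, incompetent → bond:
  If types separate, no bond earns payment 148 and bond earns 102.
  Competent: no bond gives 148 − 3 = 145; bond gives 102 − 8 = 94. No deviation. ✓
  Incompetent: bond gives 102 − 27 = 75; no bond gives 148 − 7 = 141. Would deviate. ✗
Neither assignment is incentive-compatible.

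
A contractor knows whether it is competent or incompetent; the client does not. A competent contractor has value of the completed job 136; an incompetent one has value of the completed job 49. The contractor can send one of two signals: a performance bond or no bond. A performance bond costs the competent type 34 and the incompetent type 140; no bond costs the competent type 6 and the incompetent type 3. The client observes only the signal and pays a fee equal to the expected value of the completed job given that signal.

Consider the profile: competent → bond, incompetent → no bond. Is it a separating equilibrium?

Under separation the client infers type exactly: bond → competent (pays 136), no bond → incompetent (pays 49).
Competent: bond gives 136 − 34 = 102; no bond gives 49 − 6 = 43. No deviation. ✓
Incompetent: no bond gives 49 − 3 = 46; bond gives 136 − 140 = -4. No deviation. ✓
Both incentive constraints hold.

Yes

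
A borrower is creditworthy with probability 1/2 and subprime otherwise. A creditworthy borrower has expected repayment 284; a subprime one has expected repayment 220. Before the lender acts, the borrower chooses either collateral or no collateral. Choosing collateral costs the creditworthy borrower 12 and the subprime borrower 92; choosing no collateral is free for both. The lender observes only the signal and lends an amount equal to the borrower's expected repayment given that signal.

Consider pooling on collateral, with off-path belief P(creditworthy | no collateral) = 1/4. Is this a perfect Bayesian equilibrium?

No

At the pooled signal (collateral) the lender holds the prior 1/2 and pays 1/2·284 + 1/2·220 = 252. Off-path (no collateral) belief 1/4 gives 1/4·284 + 3/4·220 = 236.
Creditworthy: collateral gives 252 − 12 = 240; no collateral gives 236 − 0 = 236. Stays. ✓
Subprime: collateral gives 252 − 92 = 160; no collateral gives 236 − 0 = 236. Deviates. ✗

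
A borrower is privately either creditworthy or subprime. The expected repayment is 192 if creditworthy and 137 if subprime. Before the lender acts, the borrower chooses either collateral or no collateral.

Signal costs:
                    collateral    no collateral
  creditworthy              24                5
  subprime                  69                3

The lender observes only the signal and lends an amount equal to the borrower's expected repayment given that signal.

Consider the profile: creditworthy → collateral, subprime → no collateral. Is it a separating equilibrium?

If types separate, collateral earns payment 192 and no collateral earns 137.
Creditworthy: collateral gives 192 − 24 = 168; no collateral gives 137 − 5 = 132. No deviation. ✓
Subprime: no collateral gives 137 − 3 = 134; collateral gives 192 − 69 = 123. No deviation. ✓
Neither type gains from mimicking the other.

Yes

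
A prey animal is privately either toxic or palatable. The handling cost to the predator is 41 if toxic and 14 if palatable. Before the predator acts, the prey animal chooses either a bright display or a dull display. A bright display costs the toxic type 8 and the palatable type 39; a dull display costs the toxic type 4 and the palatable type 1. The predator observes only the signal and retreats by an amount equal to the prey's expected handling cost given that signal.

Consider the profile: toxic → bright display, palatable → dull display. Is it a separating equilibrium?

Under separation the predator infers type exactly: bright display → toxic (pays 41), dull display → palatable (pays 14).
Toxic: bright display gives 41 − 8 = 33; dull display gives 14 − 4 = 10. No deviation. ✓
Palatable: dull display gives 14 − 1 = 13; bright display gives 41 − 39 = 2. No deviation. ✓
Both incentive constraints hold.

Yes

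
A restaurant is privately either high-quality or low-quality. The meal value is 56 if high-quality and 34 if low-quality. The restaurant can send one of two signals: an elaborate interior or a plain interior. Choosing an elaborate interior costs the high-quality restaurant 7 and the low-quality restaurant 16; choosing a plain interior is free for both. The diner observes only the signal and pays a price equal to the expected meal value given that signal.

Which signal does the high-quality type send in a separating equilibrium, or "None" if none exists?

None

Try high-quality → elaborate interior, low-quality → plain interior:
  If types separate, elaborate interior earns payment 56 and plain interior earns 34.
  High-quality: elaborate interior gives 56 − 7 = 49; plain interior gives 34 − 0 = 34. No deviation. ✓
  Low-quality: plain interior gives 34 − 0 = 34; elaborate interior gives 56 − 16 = 40. Would deviate. ✗
Try high-quality → plain interior, low-quality → elaborate interior:
  If types separate, plain interior earns payment 56 and elaborate interior earns 34.
  High-quality: plain interior gives 56 − 0 = 56; elaborate interior gives 34 − 7 = 27. No deviation. ✓
  Low-quality: elaborate interior gives 34 − 16 = 18; plain interior gives 56 − 0 = 56. Would deviate. ✗
Neither assignment is incentive-compatible.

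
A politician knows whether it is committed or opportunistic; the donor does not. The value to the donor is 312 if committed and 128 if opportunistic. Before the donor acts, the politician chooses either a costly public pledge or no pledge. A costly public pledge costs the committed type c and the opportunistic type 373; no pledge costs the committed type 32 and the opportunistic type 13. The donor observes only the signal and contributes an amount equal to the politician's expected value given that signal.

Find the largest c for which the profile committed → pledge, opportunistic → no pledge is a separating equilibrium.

216

Under separation: pledge → committed (pays 312); no pledge → opportunistic (pays 128).
Opportunistic: 128 − 13 = 115 ≥ 312 − 373 = -61. Holds regardless of c. ✓
Committed: 312 − c ≥ 128 − 32, so c ≤ 312 − 96 = 216.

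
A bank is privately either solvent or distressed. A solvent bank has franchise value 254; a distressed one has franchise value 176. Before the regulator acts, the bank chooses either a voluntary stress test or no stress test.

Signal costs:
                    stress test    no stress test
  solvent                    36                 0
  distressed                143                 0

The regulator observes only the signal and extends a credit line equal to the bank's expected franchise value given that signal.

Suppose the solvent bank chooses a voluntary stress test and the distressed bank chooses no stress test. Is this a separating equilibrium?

Under separation the regulator infers type exactly: stress test → solvent (pays 254), no stress test → distressed (pays 176).
Solvent: stress test gives 254 − 36 = 218; no stress test gives 176 − 0 = 176. No deviation. ✓
Distressed: no stress test gives 176 − 0 = 176; stress test gives 254 − 143 = 111. No deviation. ✓
Neither type gains from mimicking the other.

Yes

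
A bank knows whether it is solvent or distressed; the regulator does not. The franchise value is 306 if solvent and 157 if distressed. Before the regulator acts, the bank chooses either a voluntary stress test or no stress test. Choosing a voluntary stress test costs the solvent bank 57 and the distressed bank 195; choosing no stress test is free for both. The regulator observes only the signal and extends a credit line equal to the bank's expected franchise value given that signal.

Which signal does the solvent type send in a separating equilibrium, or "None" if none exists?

stress test

Try solvent → stress test, distressed → no stress test:
  Under separation the regulator infers type exactly: stress test → solvent (pays 306), no stress test → distressed (pays 157).
  Solvent: stress test gives 306 − 57 = 249; no stress test gives 157 − 0 = 157. No deviation. ✓
  Distressed: no stress test gives 157 − 0 = 157; stress test gives 306 − 195 = 111. No deviation. ✓
Both hold — the solvent type sends stress test.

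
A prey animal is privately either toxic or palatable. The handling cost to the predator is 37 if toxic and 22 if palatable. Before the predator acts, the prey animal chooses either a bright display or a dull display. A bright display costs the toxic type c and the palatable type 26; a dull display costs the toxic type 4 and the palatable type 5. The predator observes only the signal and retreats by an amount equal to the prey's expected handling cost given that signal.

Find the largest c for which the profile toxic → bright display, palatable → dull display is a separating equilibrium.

Under separation: bright display → toxic (pays 37); dull display → palatable (pays 22).
Palatable: 22 − 5 = 17 ≥ 37 − 26 = 11. Holds regardless of c. ✓
Toxic: 37 − c ≥ 22 − 4, so c ≤ 37 − 18 = 19.

19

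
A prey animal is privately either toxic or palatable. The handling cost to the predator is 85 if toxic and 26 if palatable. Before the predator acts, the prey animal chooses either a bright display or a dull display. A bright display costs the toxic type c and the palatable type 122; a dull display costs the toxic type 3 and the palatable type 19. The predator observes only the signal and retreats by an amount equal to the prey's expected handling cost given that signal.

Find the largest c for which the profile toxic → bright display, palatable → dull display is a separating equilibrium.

Under separation: bright display → toxic (pays 85); dull display → palatable (pays 26).
Palatable: 26 − 19 = 7 ≥ 85 − 122 = -37. Holds regardless of c. ✓
Toxic: 85 − c ≥ 26 − 3, so c ≤ 85 − 23 = 62.

62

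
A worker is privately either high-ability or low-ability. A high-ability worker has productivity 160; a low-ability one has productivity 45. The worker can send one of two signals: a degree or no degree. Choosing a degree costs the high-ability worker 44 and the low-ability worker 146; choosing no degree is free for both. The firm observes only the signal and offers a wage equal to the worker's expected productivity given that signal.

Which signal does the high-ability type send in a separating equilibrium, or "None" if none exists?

Try high-ability → degree, low-ability → no degree:
  If types separate, degree earns payment 160 and no degree earns 45.
  High-ability: degree gives 160 − 44 = 116; no degree gives 45 − 0 = 45. No deviation. ✓
  Low-ability: no degree gives 45 − 0 = 45; degree gives 160 − 146 = 14. No deviation. ✓
Both hold — the high-ability type sends degree.

degree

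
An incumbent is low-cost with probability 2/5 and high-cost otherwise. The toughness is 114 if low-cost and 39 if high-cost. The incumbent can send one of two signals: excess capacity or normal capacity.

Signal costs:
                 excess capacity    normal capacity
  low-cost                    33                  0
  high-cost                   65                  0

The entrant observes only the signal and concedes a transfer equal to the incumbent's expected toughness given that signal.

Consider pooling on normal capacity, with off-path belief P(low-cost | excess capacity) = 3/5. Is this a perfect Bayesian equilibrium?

At the pooled signal (normal capacity) the entrant holds the prior 2/5 and pays 2/5·114 + 3/5·39 = 69. Off-path (excess capacity) belief 3/5 gives 3/5·114 + 2/5·39 = 84.
Low-cost: normal capacity gives 69 − 0 = 69; excess capacity gives 84 − 33 = 51. Stays. ✓
High-cost: normal capacity gives 69 − 0 = 69; excess capacity gives 84 − 65 = 19. Stays. ✓

Yes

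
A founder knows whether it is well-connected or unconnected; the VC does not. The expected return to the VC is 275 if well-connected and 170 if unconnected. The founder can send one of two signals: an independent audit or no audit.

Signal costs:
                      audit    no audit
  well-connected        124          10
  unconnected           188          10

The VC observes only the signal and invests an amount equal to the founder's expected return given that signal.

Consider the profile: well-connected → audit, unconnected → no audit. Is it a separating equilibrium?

If types separate, audit earns payment 275 and no audit earns 170.
Well-connected: audit gives 275 − 124 = 151; no audit gives 170 − 10 = 160. Would deviate. ✗
Unconnected: no audit gives 170 − 10 = 160; audit gives 275 − 188 = 87. No deviation. ✓

No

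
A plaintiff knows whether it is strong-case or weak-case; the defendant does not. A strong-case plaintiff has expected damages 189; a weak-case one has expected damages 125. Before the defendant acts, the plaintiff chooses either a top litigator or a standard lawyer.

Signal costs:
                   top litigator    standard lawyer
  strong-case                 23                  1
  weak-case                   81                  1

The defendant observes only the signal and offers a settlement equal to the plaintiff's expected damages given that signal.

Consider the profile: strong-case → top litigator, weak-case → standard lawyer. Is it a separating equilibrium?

Under separation the defendant infers type exactly: top litigator → strong-case (pays 189), standard lawyer → weak-case (pays 125).
Strong-case: top litigator gives 189 − 23 = 166; standard lawyer gives 125 − 1 = 124. No deviation. ✓
Weak-case: standard lawyer gives 125 − 1 = 124; top litigator gives 189 − 81 = 108. No deviation. ✓
Neither type gains from mimicking the other.

Yes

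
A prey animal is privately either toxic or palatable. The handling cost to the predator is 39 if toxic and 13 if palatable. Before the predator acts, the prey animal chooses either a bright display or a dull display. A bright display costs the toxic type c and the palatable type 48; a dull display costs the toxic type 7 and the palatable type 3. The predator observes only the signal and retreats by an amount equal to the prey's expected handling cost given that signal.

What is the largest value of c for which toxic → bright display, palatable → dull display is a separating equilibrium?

Under separation: bright display → toxic (pays 39); dull display → palatable (pays 13).
Palatable: 13 − 3 = 10 ≥ 39 − 48 = -9. Holds regardless of c. ✓
Toxic: 39 − c ≥ 13 − 7, so c ≤ 39 − 6 = 33.

33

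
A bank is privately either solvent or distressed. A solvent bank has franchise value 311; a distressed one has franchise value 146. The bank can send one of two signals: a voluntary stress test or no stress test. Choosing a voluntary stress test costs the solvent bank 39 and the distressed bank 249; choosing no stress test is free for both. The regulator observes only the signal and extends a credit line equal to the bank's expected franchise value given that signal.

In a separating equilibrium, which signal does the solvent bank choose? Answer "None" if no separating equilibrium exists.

stress test

Try solvent → stress test, distressed → no stress test:
  If types separate, stress test earns payment 311 and no stress test earns 146.
  Solvent: stress test gives 311 − 39 = 272; no stress test gives 146 − 0 = 146. No deviation. ✓
  Distressed: no stress test gives 146 − 0 = 146; stress test gives 311 − 249 = 62. No deviation. ✓
Both hold — the solvent type sends stress test.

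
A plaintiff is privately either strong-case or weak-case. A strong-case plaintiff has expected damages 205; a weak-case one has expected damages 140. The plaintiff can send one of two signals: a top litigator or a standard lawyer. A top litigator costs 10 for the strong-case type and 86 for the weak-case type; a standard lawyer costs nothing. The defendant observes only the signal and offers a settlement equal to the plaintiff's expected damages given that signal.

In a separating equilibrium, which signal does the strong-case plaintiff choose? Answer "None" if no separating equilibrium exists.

Try strong-case → top litigator, weak-case → standard lawyer:
  Under separation the defendant infers type exactly: top litigator → strong-case (pays 205), standard lawyer → weak-case (pays 140).
  Strong-case: top litigator gives 205 − 10 = 195; standard lawyer gives 140 − 0 = 140. No deviation. ✓
  Weak-case: standard lawyer gives 140 − 0 = 140; top litigator gives 205 − 86 = 119. No deviation. ✓
Both hold — the strong-case type sends top litigator.

top litigator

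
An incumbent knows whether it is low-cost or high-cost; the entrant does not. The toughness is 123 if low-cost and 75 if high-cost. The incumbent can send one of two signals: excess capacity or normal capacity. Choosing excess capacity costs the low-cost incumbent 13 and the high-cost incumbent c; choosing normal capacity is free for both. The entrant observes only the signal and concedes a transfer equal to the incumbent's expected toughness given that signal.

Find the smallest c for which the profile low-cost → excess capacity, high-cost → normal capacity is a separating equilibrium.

48

Under separation: excess capacity → low-cost (pays 123); normal capacity → high-cost (pays 75).
Low-cost: 123 − 13 = 110 ≥ 75 − 0 = 75. Holds regardless of c. ✓
High-cost: 75 − 0 ≥ 123 − c, so c ≥ 123 − 75 = 48.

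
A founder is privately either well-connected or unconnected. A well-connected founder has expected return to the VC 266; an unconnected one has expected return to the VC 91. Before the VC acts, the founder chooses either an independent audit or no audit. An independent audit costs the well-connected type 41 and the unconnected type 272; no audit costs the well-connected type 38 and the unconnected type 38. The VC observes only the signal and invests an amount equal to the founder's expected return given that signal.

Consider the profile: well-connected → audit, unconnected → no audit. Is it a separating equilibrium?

Yes

If types separate, audit earns payment 266 and no audit earns 91.
Well-connected: audit gives 266 − 41 = 225; no audit gives 91 − 38 = 53. No deviation. ✓
Unconnected: no audit gives 91 − 38 = 53; audit gives 266 − 272 = -6. No deviation. ✓
Both incentive constraints hold.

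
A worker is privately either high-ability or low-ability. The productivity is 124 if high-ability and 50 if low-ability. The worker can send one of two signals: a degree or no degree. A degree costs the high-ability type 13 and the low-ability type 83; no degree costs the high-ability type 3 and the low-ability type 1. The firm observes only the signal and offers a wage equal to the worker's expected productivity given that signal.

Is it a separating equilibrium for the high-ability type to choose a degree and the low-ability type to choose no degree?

Yes

If types separate, degree earns payment 124 and no degree earns 50.
High-ability: degree gives 124 − 13 = 111; no degree gives 50 − 3 = 47. No deviation. ✓
Low-ability: no degree gives 50 − 1 = 49; degree gives 124 − 83 = 41. No deviation. ✓
Neither type gains from mimicking the other.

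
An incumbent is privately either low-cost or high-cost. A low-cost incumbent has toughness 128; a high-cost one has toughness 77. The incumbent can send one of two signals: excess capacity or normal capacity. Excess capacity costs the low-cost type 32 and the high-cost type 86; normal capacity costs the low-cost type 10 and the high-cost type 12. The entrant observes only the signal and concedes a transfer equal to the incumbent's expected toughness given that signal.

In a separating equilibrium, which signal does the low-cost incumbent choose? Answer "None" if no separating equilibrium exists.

excess capacity

Try low-cost → excess capacity, high-cost → normal capacity:
  Under separation the entrant infers type exactly: excess capacity → low-cost (pays 128), normal capacity → high-cost (pays 77).
  Low-cost: excess capacity gives 128 − 32 = 96; normal capacity gives 77 − 10 = 67. No deviation. ✓
  High-cost: normal capacity gives 77 − 12 = 65; excess capacity gives 128 − 86 = 42. No deviation. ✓
Both hold — the low-cost type sends excess capacity.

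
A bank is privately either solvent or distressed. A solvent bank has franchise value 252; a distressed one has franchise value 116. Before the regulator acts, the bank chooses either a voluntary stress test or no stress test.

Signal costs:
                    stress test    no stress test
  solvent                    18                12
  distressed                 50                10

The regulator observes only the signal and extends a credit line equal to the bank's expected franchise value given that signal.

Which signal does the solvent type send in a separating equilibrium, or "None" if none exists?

None

Try solvent → stress test, distressed → no stress test:
  Under separation the regulator infers type exactly: stress test → solvent (pays 252), no stress test → distressed (pays 116).
  Solvent: stress test gives 252 − 18 = 234; no stress test gives 116 − 12 = 104. No deviation. ✓
  Distressed: no stress test gives 116 − 10 = 106; stress test gives 252 − 50 = 202. Would deviate. ✗
Try solvent → no stress test, distressed → stress test:
  Under separation the regulator infers type exactly: no stress test → solvent (pays 252), stress test → distressed (pays 116).
  Solvent: no stress test gives 252 − 12 = 240; stress test gives 116 − 18 = 98. No deviation. ✓
  Distressed: stress test gives 116 − 50 = 66; no stress test gives 252 − 10 = 242. Would deviate. ✗
Neither assignment is incentive-compatible.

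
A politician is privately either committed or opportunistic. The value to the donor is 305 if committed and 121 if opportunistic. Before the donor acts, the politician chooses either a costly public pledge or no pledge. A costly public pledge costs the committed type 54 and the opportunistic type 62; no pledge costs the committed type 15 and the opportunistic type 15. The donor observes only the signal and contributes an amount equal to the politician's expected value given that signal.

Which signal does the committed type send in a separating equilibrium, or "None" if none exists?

Try committed → pledge, opportunistic → no pledge:
  Under separation the donor infers type exactly: pledge → committed (pays 305), no pledge → opportunistic (pays 121).
  Committed: pledge gives 305 − 54 = 251; no pledge gives 121 − 15 = 106. No deviation. ✓
  Opportunistic: no pledge gives 121 − 15 = 106; pledge gives 305 − 62 = 243. Would deviate. ✗
Try committed → no pledge, opportunistic → pledge:
  Under separation the donor infers type exactly: no pledge → committed (pays 305), pledge → opportunistic (pays 121).
  Committed: no pledge gives 305 − 15 = 290; pledge gives 121 − 54 = 67. No deviation. ✓
  Opportunistic: pledge gives 121 − 62 = 59; no pledge gives 305 − 15 = 290. Would deviate. ✗
Neither assignment is incentive-compatible.

None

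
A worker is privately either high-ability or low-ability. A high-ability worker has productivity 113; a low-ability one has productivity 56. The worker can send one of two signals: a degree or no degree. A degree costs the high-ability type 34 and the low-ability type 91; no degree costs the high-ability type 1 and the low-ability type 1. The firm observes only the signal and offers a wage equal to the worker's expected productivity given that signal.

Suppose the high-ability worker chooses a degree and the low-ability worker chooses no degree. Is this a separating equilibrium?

Yes

If types separate, degree earns payment 113 and no degree earns 56.
High-ability: degree gives 113 − 34 = 79; no degree gives 56 − 1 = 55. No deviation. ✓
Low-ability: no degree gives 56 − 1 = 55; degree gives 113 − 91 = 22. No deviation. ✓
Both incentive constraints hold.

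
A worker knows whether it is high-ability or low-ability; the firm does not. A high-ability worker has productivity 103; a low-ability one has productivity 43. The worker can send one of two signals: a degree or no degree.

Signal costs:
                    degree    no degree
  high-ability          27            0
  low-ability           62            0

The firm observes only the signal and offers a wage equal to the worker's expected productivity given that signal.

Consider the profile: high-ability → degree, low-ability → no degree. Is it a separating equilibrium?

Yes

If types separate, degree earns payment 103 and no degree earns 43.
High-ability: degree gives 103 − 27 = 76; no degree gives 43 − 0 = 43. No deviation. ✓
Low-ability: no degree gives 43 − 0 = 43; degree gives 103 − 62 = 41. No deviation. ✓
Neither type gains from mimicking the other.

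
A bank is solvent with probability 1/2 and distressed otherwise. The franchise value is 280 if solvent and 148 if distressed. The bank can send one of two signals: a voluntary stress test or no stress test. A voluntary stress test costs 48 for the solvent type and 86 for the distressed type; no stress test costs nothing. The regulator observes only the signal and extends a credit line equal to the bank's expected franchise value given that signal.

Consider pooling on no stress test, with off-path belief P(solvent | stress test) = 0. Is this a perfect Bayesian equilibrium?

On the equilibrium path (no stress test) the regulator holds the prior 1/2 and pays 1/2·280 + 1/2·148 = 214. Off-path (stress test) belief 0 gives 0·280 + 1·148 = 148.
Solvent: no stress test gives 214 − 0 = 214; stress test gives 148 − 48 = 100. Stays. ✓
Distressed: no stress test gives 214 − 0 = 214; stress test gives 148 − 86 = 62. Stays. ✓
Beliefs are Bayes-consistent on-path and both types best-respond.

Yes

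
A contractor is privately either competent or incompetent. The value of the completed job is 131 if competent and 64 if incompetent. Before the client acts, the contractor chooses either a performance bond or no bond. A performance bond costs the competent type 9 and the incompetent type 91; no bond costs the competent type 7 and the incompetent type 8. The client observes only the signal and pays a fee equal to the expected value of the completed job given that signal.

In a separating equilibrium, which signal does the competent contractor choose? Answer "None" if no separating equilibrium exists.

Try competent → bond, incompetent → no bond:
  If types separate, bond earns payment 131 and no bond earns 64.
  Competent: bond gives 131 − 9 = 122; no bond gives 64 − 7 = 57. No deviation. ✓
  Incompetent: no bond gives 64 − 8 = 56; bond gives 131 − 91 = 40. No deviation. ✓
Both hold — the competent type sends bond.

bond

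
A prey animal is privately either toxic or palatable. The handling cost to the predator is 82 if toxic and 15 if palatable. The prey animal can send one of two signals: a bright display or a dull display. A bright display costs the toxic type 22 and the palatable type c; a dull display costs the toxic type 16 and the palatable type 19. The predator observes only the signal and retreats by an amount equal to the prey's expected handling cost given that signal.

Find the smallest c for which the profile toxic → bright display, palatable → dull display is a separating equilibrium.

86

Under separation: bright display → toxic (pays 82); dull display → palatable (pays 15).
Toxic: 82 − 22 = 60 ≥ 15 − 16 = -1. Holds regardless of c. ✓
Palatable: 15 − 19 ≥ 82 − c, so c ≥ 82 − -4 = 86.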